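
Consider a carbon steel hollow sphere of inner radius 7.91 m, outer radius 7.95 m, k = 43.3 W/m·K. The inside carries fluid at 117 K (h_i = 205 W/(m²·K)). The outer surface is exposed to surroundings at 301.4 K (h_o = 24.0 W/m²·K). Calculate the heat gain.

Q = 3080 kW

Series thermal resistances, inner to outer:
  R_conv,in = 1/(4πr²h) = 1/(4π·7.91²·205) = 6.204×10^-6 K/W
  R_carbon steel = (1/7.91 − 1/7.95)/(4πk) = 6.361×10^-4/(4π·43.3) = 1.169×10^-6 K/W
  R_conv,out = 1/(4πr²h) = 1/(4π·7.95²·24.0) = 5.246×10^-5 K/W
ΣR = 6.204×10^-6 + 1.169×10^-6 + 5.246×10^-5 = 5.983×10^-5 K/W
Q = ΔT/ΣR = (117 K − 301.4 K)/5.983×10^-5 = -3.08×10^6 W
(Negative Q ⇒ heat flows inward; heat gain = 3.08×10^6 W.)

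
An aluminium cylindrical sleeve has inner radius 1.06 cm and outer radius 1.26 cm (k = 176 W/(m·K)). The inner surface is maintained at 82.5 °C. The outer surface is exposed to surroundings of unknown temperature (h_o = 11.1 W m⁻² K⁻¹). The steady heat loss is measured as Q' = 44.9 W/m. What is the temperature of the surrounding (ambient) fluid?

T_out = 31.4 °C

Series resistances:
  R'_aluminium = ln(0.0126/0.0106)/(2πk) = 0.1728/(2π·176) = 1.563×10^-4 m·K/W
  R'_conv,out = 1/(2πr h) = 1/(2π·0.0126·11.1) = 1.138 m·K/W
ΣR = 1.138 m·K/W
ΔT = Q'·ΣR = 44.9 × 1.138 = 51.10 K
Heat flows outward, so T_out = T_in − ΔT = 82.5 − 51.10 = 31.4 °C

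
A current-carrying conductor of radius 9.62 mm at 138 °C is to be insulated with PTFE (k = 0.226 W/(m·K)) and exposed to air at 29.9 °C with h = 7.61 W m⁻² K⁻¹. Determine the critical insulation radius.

r_cr = 2.97 cm

For a cylinder, r_cr = k_ins/h = 0.226/7.61 = 0.0297 m = 2.97 cm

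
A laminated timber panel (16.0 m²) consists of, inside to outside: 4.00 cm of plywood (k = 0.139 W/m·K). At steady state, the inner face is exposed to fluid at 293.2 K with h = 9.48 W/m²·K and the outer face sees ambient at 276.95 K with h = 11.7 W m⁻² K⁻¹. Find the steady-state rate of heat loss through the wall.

Q = 543 W

Series thermal resistances, inner to outer:
  R_conv,in = 1/(hA) = 1/(9.48·16.0) = 0.006593 K/W
  R_plywood = L/(kA) = 0.0400/(0.139·16.0) = 0.01799 K/W
  R_conv,out = 1/(hA) = 1/(11.7·16.0) = 0.005342 K/W
ΣR = 0.006593 + 0.01799 + 0.005342 = 0.02993 K/W
Q = ΔT/ΣR = (293.2 K − 276.95 K)/0.02993 = 543 W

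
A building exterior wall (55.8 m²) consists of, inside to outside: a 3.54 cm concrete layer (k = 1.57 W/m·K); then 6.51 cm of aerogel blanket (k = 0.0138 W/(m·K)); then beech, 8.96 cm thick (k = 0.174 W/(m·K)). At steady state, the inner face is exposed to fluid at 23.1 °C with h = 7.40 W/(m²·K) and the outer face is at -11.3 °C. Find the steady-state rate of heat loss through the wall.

Series thermal resistances, inner to outer:
  R_conv,in = 1/(hA) = 1/(7.40·55.8) = 0.002422 K/W
  R_concrete = L/(kA) = 0.0354/(1.57·55.8) = 4.041×10^-4 K/W
  R_aerogel blanket = L/(kA) = 0.0651/(0.0138·55.8) = 0.08454 K/W
  R_beech = L/(kA) = 0.0896/(0.174·55.8) = 0.009228 K/W
ΣR = 0.002422 + 4.041×10^-4 + 0.08454 + 0.009228 = 0.09659 K/W
Q = ΔT/ΣR = (23.1 °C − -11.3 °C)/0.09659 = 356 W

Q = 356 W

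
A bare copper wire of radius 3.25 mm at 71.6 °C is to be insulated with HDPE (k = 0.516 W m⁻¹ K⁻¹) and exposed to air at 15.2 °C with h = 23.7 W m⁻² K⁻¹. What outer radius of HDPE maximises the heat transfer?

For a cylinder, r_cr = k_ins/h = 0.516/23.7 = 0.0218 m = 2.18 cm

r_cr = 2.18 cm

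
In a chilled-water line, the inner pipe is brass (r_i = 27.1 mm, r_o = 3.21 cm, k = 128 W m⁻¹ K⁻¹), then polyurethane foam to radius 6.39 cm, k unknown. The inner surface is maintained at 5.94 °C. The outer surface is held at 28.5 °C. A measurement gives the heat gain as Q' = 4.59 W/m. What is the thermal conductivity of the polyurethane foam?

k = 0.0223 W/m·K

ΣR = ΔT/Q' = |5.94 − 28.5|/4.59 = 4.915 m·K/W
Known resistances:
  R'_brass = ln(0.0321/0.0271)/(2πk) = 0.1693/(2π·128) = 2.105×10^-4 m·K/W
R_polyurethane foam = ΣR − ΣR_known = 4.915 − 2.105×10^-4 = 4.915 m·K/W
ln(r₂/r₁)/(2πk) = 4.915 ⇒ k = 0.6885/(2π·4.915) = 0.0223 W/m·K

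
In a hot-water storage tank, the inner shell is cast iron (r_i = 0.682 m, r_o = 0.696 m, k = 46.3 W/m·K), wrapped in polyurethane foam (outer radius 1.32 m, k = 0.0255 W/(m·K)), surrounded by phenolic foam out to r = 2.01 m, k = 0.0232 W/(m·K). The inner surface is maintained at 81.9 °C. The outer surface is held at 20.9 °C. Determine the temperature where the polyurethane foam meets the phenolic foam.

Treat each layer as a resistance in series:
  R_cast iron = (1/0.682 − 1/0.696)/(4πk) = 0.02949/(4π·46.3) = 5.069×10^-5 K/W
  R_polyurethane foam = (1/0.696 − 1/1.32)/(4πk) = 0.6792/(4π·0.0255) = 2.120 K/W
  R_phenolic foam = (1/1.32 − 1/2.01)/(4πk) = 0.2601/(4π·0.0232) = 0.8920 K/W
ΣR = 5.069×10^-5 + 2.120 + 0.8920 = 3.012 K/W
Q = ΔT/ΣR = (81.9 °C − 20.9 °C)/3.012 = 20.25 W
From the inner boundary to the polyurethane foam/phenolic foam interface, ΣR_partial = 2.120 K/W.
T_interface = T_in − Q·ΣR_partial = 81.9 °C − (20.25)(2.120) = 39.0 °C

T = 39.0 °C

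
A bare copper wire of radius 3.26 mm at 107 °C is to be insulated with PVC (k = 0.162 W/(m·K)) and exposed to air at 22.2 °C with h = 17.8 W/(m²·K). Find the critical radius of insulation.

For a cylinder, r_cr = k_ins/h = 0.162/17.8 = 0.00910 m = 0.910 cm

r_cr = 0.910 cm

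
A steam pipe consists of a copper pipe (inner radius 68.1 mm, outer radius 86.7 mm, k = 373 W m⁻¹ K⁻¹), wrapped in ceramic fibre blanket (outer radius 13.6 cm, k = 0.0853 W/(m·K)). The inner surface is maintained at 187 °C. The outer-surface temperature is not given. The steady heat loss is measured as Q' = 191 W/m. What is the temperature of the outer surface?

Sum the resistances:
  R'_copper = ln(0.0867/0.0681)/(2πk) = 0.2415/(2π·373) = 1.030×10^-4 m·K/W
  R'_ceramic fibre blanket = ln(0.136/0.0867)/(2πk) = 0.4502/(2π·0.0853) = 0.8400 m·K/W
ΣR = 0.8401 m·K/W
ΔT = Q'·ΣR = 191 × 0.8401 = 160.5 K
Heat flows outward, so T_out = T_in − ΔT = 187 − 160.5 = 26.5 °C

T_out = 26.5 °C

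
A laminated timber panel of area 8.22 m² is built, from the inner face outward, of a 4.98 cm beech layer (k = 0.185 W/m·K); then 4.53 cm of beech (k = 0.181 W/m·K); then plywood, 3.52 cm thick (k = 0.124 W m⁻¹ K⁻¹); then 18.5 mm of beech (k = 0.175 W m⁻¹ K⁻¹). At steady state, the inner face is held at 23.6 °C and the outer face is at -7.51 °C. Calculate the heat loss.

Series thermal resistances, inner to outer:
  R_beech = L/(kA) = 0.0498/(0.185·8.22) = 0.03275 K/W
  R_beech = L/(kA) = 0.0453/(0.181·8.22) = 0.03045 K/W
  R_plywood = L/(kA) = 0.0352/(0.124·8.22) = 0.03453 K/W
  R_beech = L/(kA) = 0.0185/(0.175·8.22) = 0.01286 K/W
ΣR = 0.03275 + 0.03045 + 0.03453 + 0.01286 = 0.1106 K/W
Q = ΔT/ΣR = (23.6 °C − -7.51 °C)/0.1106 = 281 W

Q = 281 W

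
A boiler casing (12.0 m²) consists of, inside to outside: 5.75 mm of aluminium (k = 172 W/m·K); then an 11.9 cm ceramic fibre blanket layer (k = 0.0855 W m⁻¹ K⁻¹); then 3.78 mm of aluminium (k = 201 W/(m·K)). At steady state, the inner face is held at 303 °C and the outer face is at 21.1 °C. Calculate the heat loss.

Q = 2430 W

Treat each layer as a resistance in series:
  R_aluminium = L/(kA) = 0.00575/(172·12.0) = 2.786×10^-6 K/W
  R_ceramic fibre blanket = L/(kA) = 0.119/(0.0855·12.0) = 0.1160 K/W
  R_aluminium = L/(kA) = 0.00378/(201·12.0) = 1.567×10^-6 K/W
ΣR = 2.786×10^-6 + 0.1160 + 1.567×10^-6 = 0.1160 K/W
Q = ΔT/ΣR = (303 °C − 21.1 °C)/0.1160 = 2430 W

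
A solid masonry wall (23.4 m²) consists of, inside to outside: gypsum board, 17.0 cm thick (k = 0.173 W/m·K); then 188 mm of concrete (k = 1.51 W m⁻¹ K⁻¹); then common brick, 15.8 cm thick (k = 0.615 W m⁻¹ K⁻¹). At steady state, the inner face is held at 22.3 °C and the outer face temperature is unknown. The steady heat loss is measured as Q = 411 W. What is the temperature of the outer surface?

T_out = -1.66 °C

Sum the resistances:
  R_gypsum board = L/(kA) = 0.170/(0.173·23.4) = 0.04199 K/W
  R_concrete = L/(kA) = 0.188/(1.51·23.4) = 0.005321 K/W
  R_common brick = L/(kA) = 0.158/(0.615·23.4) = 0.01098 K/W
ΣR = 0.05829 K/W
ΔT = Q·ΣR = 411 × 0.05829 = 23.96 K
Heat flows outward, so T_out = T_in − ΔT = 22.3 − 23.96 = -1.66 °C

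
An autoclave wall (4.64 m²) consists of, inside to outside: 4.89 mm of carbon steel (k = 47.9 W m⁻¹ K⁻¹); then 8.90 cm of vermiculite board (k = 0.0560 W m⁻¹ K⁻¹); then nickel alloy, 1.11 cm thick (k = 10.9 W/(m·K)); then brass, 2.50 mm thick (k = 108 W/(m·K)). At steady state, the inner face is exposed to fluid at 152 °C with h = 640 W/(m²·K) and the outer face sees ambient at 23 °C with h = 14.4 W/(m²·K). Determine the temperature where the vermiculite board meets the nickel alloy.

Series thermal resistances, inner to outer:
  R_conv,in = 1/(hA) = 1/(640·4.64) = 3.367×10^-4 K/W
  R_carbon steel = L/(kA) = 0.00489/(47.9·4.64) = 2.200×10^-5 K/W
  R_vermiculite board = L/(kA) = 0.0890/(0.0560·4.64) = 0.3425 K/W
  R_nickel alloy = L/(kA) = 0.0111/(10.9·4.64) = 2.195×10^-4 K/W
  R_brass = L/(kA) = 0.00250/(108·4.64) = 4.989×10^-6 K/W
  R_conv,out = 1/(hA) = 1/(14.4·4.64) = 0.01497 K/W
ΣR = 3.367×10^-4 + 2.200×10^-5 + 0.3425 + 2.195×10^-4 + 4.989×10^-6 + 0.01497 = 0.3581 K/W
Q = ΔT/ΣR = (152 °C − 23 °C)/0.3581 = 360.2 W
From the inner boundary to the vermiculite board/nickel alloy interface, ΣR_partial = 0.3429 K/W.
T_interface = T_in − Q·ΣR_partial = 152 °C − (360.2)(0.3429) = 28.5 °C

T = 28.5 °C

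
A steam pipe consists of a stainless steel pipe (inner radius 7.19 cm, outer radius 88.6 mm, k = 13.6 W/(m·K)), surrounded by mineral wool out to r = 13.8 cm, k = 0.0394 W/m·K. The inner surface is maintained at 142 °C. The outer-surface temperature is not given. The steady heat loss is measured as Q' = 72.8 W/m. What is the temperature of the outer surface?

T_out = 11.5 °C

Series resistances:
  R'_stainless steel = ln(0.0886/0.0719)/(2πk) = 0.2089/(2π·13.6) = 0.002444 m·K/W
  R'_mineral wool = ln(0.138/0.0886)/(2πk) = 0.4431/(2π·0.0394) = 1.790 m·K/W
ΣR = 1.792 m·K/W
ΔT = Q'·ΣR = 72.8 × 1.792 = 130.5 K
Heat flows outward, so T_out = T_in − ΔT = 142 − 130.5 = 11.5 °C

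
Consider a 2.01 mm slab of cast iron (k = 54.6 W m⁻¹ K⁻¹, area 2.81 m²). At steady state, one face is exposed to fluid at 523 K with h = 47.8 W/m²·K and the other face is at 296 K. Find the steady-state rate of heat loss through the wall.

Series thermal resistances, inner to outer:
  R_conv,in = 1/(hA) = 1/(47.8·2.81) = 0.007445 K/W
  R_cast iron = L/(kA) = 0.00201/(54.6·2.81) = 1.310×10^-5 K/W
ΣR = 0.007445 + 1.310×10^-5 = 0.007458 K/W
Q = ΔT/ΣR = (523 K − 296 K)/0.007458 = 30400 W

Q = 30400 W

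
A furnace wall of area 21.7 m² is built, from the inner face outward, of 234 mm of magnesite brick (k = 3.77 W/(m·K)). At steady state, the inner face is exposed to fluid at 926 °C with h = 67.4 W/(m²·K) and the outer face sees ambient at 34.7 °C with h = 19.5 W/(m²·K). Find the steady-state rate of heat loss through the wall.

Treat each layer as a resistance in series:
  R_conv,in = 1/(hA) = 1/(67.4·21.7) = 6.837×10^-4 K/W
  R_magnesite brick = L/(kA) = 0.234/(3.77·21.7) = 0.002860 K/W
  R_conv,out = 1/(hA) = 1/(19.5·21.7) = 0.002363 K/W
ΣR = 6.837×10^-4 + 0.002860 + 0.002363 = 0.005907 K/W
Q = ΔT/ΣR = (926 °C − 34.7 °C)/0.005907 = 1.51×10^5 W

Q = 151 kW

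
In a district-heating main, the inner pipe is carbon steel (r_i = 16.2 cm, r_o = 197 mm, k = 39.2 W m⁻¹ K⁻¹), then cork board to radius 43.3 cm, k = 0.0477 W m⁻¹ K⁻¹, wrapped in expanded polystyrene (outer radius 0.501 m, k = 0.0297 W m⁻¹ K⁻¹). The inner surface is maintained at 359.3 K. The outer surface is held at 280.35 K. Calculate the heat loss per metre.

Q' = 23.2 W/m

Series thermal resistances, inner to outer:
  R'_carbon steel = ln(0.197/0.162)/(2πk) = 0.1956/(2π·39.2) = 7.942×10^-4 m·K/W
  R'_cork board = ln(0.433/0.197)/(2πk) = 0.7875/(2π·0.0477) = 2.628 m·K/W
  R'_expanded polystyrene = ln(0.501/0.433)/(2πk) = 0.1459/(2π·0.0297) = 0.7817 m·K/W
ΣR = 7.942×10^-4 + 2.628 + 0.7817 = 3.410 m·K/W
Q' = ΔT/ΣR = (359.3 K − 280.35 K)/3.410 = 23.2 W/m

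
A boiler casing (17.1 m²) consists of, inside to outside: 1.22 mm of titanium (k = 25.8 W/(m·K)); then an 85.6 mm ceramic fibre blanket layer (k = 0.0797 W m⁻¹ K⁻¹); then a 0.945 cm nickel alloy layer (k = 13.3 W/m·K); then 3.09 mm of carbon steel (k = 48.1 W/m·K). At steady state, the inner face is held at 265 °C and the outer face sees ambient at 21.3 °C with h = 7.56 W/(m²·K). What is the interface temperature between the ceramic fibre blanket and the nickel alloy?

Series thermal resistances, inner to outer:
  R_titanium = L/(kA) = 0.00122/(25.8·17.1) = 2.765×10^-6 K/W
  R_ceramic fibre blanket = L/(kA) = 0.0856/(0.0797·17.1) = 0.06281 K/W
  R_nickel alloy = L/(kA) = 0.00945/(13.3·17.1) = 4.155×10^-5 K/W
  R_carbon steel = L/(kA) = 0.00309/(48.1·17.1) = 3.757×10^-6 K/W
  R_conv,out = 1/(hA) = 1/(7.56·17.1) = 0.007735 K/W
ΣR = 2.765×10^-6 + 0.06281 + 4.155×10^-5 + 3.757×10^-6 + 0.007735 = 0.07059 K/W
Q = ΔT/ΣR = (265 °C − 21.3 °C)/0.07059 = 3452 W
From the inner boundary to the ceramic fibre blanket/nickel alloy interface, ΣR_partial = 0.06281 K/W.
T_interface = T_in − Q·ΣR_partial = 265 °C − (3452)(0.06281) = 48.2 °C

T = 48.2 °C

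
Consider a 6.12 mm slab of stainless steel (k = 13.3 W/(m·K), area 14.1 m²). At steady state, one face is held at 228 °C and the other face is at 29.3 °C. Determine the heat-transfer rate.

Q = 6.09×10^6 W

Q = kA·ΔT/L = 13.3 × 14.1 × |228 °C − 29.3 °C| / 0.00612 = 6.09×10^6 W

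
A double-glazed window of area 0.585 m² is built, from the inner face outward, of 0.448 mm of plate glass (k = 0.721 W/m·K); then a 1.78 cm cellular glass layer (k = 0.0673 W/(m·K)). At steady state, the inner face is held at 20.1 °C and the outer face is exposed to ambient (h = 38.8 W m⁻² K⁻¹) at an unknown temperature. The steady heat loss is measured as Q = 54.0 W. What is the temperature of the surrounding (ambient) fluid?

T_out = -6.75 °C

Series resistances:
  R_plate glass = L/(kA) = 4.48×10^-4/(0.721·0.585) = 0.001062 K/W
  R_cellular glass = L/(kA) = 0.0178/(0.0673·0.585) = 0.4521 K/W
  R_conv,out = 1/(hA) = 1/(38.8·0.585) = 0.04406 K/W
ΣR = 0.4972 K/W
ΔT = Q·ΣR = 54.0 × 0.4972 = 26.85 K
Heat flows outward, so T_out = T_in − ΔT = 20.1 − 26.85 = -6.75 °C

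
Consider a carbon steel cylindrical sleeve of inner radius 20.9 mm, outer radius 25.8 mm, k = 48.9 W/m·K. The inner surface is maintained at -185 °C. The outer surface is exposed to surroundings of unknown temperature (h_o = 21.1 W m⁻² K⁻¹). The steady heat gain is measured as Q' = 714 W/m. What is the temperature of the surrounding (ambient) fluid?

T_out = 24.2 °C

Series resistances:
  R'_carbon steel = ln(0.0258/0.0209)/(2πk) = 0.2106/(2π·48.9) = 6.855×10^-4 m·K/W
  R'_conv,out = 1/(2πr h) = 1/(2π·0.0258·21.1) = 0.2924 m·K/W
ΣR = 0.2930 m·K/W
ΔT = Q'·ΣR = 714 × 0.2930 = 209.2 K
Heat flows inward, so T_out = T_in + ΔT = -185 + 209.2 = 24.2 °C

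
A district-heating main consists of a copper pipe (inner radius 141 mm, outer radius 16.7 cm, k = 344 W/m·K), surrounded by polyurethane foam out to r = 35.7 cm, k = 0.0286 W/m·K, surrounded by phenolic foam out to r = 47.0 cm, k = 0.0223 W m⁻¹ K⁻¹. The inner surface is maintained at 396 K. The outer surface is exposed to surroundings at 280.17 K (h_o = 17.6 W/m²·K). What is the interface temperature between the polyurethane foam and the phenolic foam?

T = 317.1 K

Series thermal resistances, inner to outer:
  R'_copper = ln(0.167/0.141)/(2πk) = 0.1692/(2π·344) = 7.830×10^-5 m·K/W
  R'_polyurethane foam = ln(0.357/0.167)/(2πk) = 0.7597/(2π·0.0286) = 4.228 m·K/W
  R'_phenolic foam = ln(0.470/0.357)/(2πk) = 0.2750/(2π·0.0223) = 1.963 m·K/W
  R'_conv,out = 1/(2πr h) = 1/(2π·0.470·17.6) = 0.01924 m·K/W
ΣR = 7.830×10^-5 + 4.228 + 1.963 + 0.01924 = 6.210 m·K/W
Q' = ΔT/ΣR = (396 K − 280.17 K)/6.210 = 18.65 W/m
From the inner boundary to the polyurethane foam/phenolic foam interface, ΣR_partial = 4.228 m·K/W.
T_interface = T_in − Q'·ΣR_partial = 396 K − (18.65)(4.228) = 317.1 K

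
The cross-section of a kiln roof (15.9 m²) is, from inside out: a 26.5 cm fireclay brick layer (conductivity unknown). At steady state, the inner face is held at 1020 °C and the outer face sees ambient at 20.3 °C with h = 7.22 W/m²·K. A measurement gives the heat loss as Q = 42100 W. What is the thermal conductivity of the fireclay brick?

k = 1.11 W/m·K

ΣR = ΔT/Q = |1020 − 20.3|/42100 = 0.02375 K/W
Known resistances:
  R_conv,out = 1/(hA) = 1/(7.22·15.9) = 0.008711 K/W
R_fireclay brick = ΣR − ΣR_known = 0.02375 − 0.008711 = 0.01504 K/W
L/(kA) = 0.01504 ⇒ k = 0.265/(0.01504·15.9) = 1.11 W/m·K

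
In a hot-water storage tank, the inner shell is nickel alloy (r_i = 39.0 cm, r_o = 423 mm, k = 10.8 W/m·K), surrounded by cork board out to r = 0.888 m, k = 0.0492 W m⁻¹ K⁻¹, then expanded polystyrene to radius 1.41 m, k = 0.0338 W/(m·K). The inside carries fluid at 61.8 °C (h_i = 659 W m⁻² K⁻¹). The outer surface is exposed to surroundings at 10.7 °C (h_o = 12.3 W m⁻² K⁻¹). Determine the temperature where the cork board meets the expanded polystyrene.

T = 27.5 °C

Series thermal resistances, inner to outer:
  R_conv,in = 1/(4πr²h) = 1/(4π·0.390²·659) = 7.939×10^-4 K/W
  R_nickel alloy = (1/0.390 − 1/0.423)/(4πk) = 0.2000/(4π·10.8) = 0.001474 K/W
  R_cork board = (1/0.423 − 1/0.888)/(4πk) = 1.238/(4π·0.0492) = 2.002 K/W
  R_expanded polystyrene = (1/0.888 − 1/1.41)/(4πk) = 0.4169/(4π·0.0338) = 0.9815 K/W
  R_conv,out = 1/(4πr²h) = 1/(4π·1.41²·12.3) = 0.003254 K/W
ΣR = 7.939×10^-4 + 0.001474 + 2.002 + 0.9815 + 0.003254 = 2.989 K/W
Q = ΔT/ΣR = (61.8 °C − 10.7 °C)/2.989 = 17.10 W
From the inner boundary to the cork board/expanded polystyrene interface, ΣR_partial = 2.004 K/W.
T_interface = T_in − Q·ΣR_partial = 61.8 °C − (17.10)(2.004) = 27.5 °C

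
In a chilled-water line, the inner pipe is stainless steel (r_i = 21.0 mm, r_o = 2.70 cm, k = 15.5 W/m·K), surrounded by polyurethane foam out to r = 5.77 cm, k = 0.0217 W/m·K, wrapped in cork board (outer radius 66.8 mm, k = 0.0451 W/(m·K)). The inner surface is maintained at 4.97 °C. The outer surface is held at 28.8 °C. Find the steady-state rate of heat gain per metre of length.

Q' = 3.91 W/m

Treat each layer as a resistance in series:
  R'_stainless steel = ln(0.0270/0.0210)/(2πk) = 0.2513/(2π·15.5) = 0.002581 m·K/W
  R'_polyurethane foam = ln(0.0577/0.0270)/(2πk) = 0.7594/(2π·0.0217) = 5.570 m·K/W
  R'_cork board = ln(0.0668/0.0577)/(2πk) = 0.1464/(2π·0.0451) = 0.5168 m·K/W
ΣR = 0.002581 + 5.570 + 0.5168 = 6.089 m·K/W
Q' = ΔT/ΣR = (4.97 °C − 28.8 °C)/6.089 = -3.91 W/m
(Negative Q' ⇒ heat flows inward; heat gain = 3.91 W/m.)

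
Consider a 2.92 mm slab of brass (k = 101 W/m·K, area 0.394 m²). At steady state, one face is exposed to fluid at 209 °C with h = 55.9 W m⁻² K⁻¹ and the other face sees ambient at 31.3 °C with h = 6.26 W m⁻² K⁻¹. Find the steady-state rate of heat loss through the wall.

Series thermal resistances, inner to outer:
  R_conv,in = 1/(hA) = 1/(55.9·0.394) = 0.04540 K/W
  R_brass = L/(kA) = 0.00292/(101·0.394) = 7.338×10^-5 K/W
  R_conv,out = 1/(hA) = 1/(6.26·0.394) = 0.4054 K/W
ΣR = 0.04540 + 7.338×10^-5 + 0.4054 = 0.4509 K/W
Q = ΔT/ΣR = (209 °C − 31.3 °C)/0.4509 = 394 W

Q = 394 W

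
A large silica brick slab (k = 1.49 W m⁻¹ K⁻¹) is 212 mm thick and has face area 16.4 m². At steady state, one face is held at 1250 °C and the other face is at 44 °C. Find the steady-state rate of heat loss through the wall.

Q = 1.39×10^5 W

Q = kA·ΔT/L = 1.49 × 16.4 × |1250 °C − 44 °C| / 0.212 = 1.39×10^5 W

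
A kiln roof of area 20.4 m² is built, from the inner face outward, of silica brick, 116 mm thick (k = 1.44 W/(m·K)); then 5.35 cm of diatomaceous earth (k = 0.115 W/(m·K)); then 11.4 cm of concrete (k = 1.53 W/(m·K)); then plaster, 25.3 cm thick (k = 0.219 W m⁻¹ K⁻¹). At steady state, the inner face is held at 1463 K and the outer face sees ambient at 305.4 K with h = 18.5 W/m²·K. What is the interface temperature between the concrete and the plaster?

T = 1071 K

Resistance network (inner→outer):
  R_silica brick = L/(kA) = 0.116/(1.44·20.4) = 0.003949 K/W
  R_diatomaceous earth = L/(kA) = 0.0535/(0.115·20.4) = 0.02280 K/W
  R_concrete = L/(kA) = 0.114/(1.53·20.4) = 0.003652 K/W
  R_plaster = L/(kA) = 0.253/(0.219·20.4) = 0.05663 K/W
  R_conv,out = 1/(hA) = 1/(18.5·20.4) = 0.002650 K/W
ΣR = 0.003949 + 0.02280 + 0.003652 + 0.05663 + 0.002650 = 0.08968 K/W
Q = ΔT/ΣR = (1463 K − 305.4 K)/0.08968 = 12910 W
From the inner boundary to the concrete/plaster interface, ΣR_partial = 0.03040 K/W.
T_interface = T_in − Q·ΣR_partial = 1463 K − (12910)(0.03040) = 1071 K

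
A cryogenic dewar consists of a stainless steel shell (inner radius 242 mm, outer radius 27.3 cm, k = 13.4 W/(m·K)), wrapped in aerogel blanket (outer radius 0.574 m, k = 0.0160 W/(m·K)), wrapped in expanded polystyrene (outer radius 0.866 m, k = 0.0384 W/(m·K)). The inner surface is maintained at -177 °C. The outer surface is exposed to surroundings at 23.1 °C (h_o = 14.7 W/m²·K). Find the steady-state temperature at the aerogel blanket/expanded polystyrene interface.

Series thermal resistances, inner to outer:
  R_stainless steel = (1/0.242 − 1/0.273)/(4πk) = 0.4692/(4π·13.4) = 0.002787 K/W
  R_aerogel blanket = (1/0.273 − 1/0.574)/(4πk) = 1.921/(4π·0.0160) = 9.553 K/W
  R_expanded polystyrene = (1/0.574 − 1/0.866)/(4πk) = 0.5874/(4π·0.0384) = 1.217 K/W
  R_conv,out = 1/(4πr²h) = 1/(4π·0.866²·14.7) = 0.007218 K/W
ΣR = 0.002787 + 9.553 + 1.217 + 0.007218 = 10.78 K/W
Q = ΔT/ΣR = (-177 °C − 23.1 °C)/10.78 = -18.56 W
From the inner boundary to the aerogel blanket/expanded polystyrene interface, ΣR_partial = 9.556 K/W.
T_interface = T_in − Q·ΣR_partial = -177 °C − (-18.56)(9.556) = 0.4 °C

T = 0.4 °C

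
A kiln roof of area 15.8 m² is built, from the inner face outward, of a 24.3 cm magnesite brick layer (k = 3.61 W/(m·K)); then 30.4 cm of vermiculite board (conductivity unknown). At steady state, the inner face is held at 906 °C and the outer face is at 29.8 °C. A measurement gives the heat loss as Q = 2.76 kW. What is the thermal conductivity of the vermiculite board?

k = 0.0614 W/m·K

ΣR = ΔT/Q = |906 − 29.8|/2760 = 0.3175 K/W
Known resistances:
  R_magnesite brick = L/(kA) = 0.243/(3.61·15.8) = 0.004260 K/W
R_vermiculite board = ΣR − ΣR_known = 0.3175 − 0.004260 = 0.3132 K/W
L/(kA) = 0.3132 ⇒ k = 0.304/(0.3132·15.8) = 0.0614 W/m·K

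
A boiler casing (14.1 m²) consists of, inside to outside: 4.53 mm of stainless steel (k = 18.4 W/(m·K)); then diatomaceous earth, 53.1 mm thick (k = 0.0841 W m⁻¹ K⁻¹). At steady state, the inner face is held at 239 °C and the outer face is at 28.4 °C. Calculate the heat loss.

Q = 4700 W

Treat each layer as a resistance in series:
  R_stainless steel = L/(kA) = 0.00453/(18.4·14.1) = 1.746×10^-5 K/W
  R_diatomaceous earth = L/(kA) = 0.0531/(0.0841·14.1) = 0.04478 K/W
ΣR = 1.746×10^-5 + 0.04478 = 0.04480 K/W
Q = ΔT/ΣR = (239 °C − 28.4 °C)/0.04480 = 4700 W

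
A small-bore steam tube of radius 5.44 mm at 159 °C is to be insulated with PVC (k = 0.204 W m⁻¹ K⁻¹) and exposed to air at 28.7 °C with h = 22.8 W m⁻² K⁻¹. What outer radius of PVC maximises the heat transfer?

r_cr = 0.895 cm

For a cylinder, r_cr = k_ins/h = 0.204/22.8 = 0.00895 m = 0.895 cm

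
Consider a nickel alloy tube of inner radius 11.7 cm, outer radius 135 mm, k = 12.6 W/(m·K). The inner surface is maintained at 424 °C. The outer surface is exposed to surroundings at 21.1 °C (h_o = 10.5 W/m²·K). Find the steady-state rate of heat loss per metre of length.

Treat each layer as a resistance in series:
  R'_nickel alloy = ln(0.135/0.117)/(2πk) = 0.1431/(2π·12.6) = 0.001808 m·K/W
  R'_conv,out = 1/(2πr h) = 1/(2π·0.135·10.5) = 0.1123 m·K/W
ΣR = 0.001808 + 0.1123 = 0.1141 m·K/W
Q' = ΔT/ΣR = (424 °C − 21.1 °C)/0.1141 = 3530 W/m

Q' = 3.53 kW/m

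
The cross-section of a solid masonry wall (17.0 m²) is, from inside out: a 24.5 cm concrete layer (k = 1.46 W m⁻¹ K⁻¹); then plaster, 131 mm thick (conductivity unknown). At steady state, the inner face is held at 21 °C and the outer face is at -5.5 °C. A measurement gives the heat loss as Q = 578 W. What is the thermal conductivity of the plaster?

ΣR = ΔT/Q = |21 − -5.5|/578 = 0.04585 K/W
Known resistances:
  R_concrete = L/(kA) = 0.245/(1.46·17.0) = 0.009871 K/W
R_plaster = ΣR − ΣR_known = 0.04585 − 0.009871 = 0.03598 K/W
L/(kA) = 0.03598 ⇒ k = 0.131/(0.03598·17.0) = 0.214 W/m·K

k = 0.214 W/m·K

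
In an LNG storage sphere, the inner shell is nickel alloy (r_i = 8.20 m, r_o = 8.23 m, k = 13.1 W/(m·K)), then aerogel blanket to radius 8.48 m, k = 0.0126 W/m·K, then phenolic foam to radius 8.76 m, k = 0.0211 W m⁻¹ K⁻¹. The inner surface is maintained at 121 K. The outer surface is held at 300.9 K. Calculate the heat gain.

Q = 4880 W

Treat each layer as a resistance in series:
  R_nickel alloy = (1/8.20 − 1/8.23)/(4πk) = 4.445×10^-4/(4π·13.1) = 2.700×10^-6 K/W
  R_aerogel blanket = (1/8.23 − 1/8.48)/(4πk) = 0.003582/(4π·0.0126) = 0.02262 K/W
  R_phenolic foam = (1/8.48 − 1/8.76)/(4πk) = 0.003769/(4π·0.0211) = 0.01422 K/W
ΣR = 2.700×10^-6 + 0.02262 + 0.01422 = 0.03684 K/W
Q = ΔT/ΣR = (121 K − 300.9 K)/0.03684 = -4880 W
(Negative Q ⇒ heat flows inward; heat gain = 4880 W.)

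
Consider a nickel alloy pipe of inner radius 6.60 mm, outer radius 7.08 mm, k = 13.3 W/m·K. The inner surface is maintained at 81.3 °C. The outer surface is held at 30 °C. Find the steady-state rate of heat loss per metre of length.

Q' = 61.1 kW/m

Q' = 2πk·ΔT/ln(r₂/r₁) = 2π × 13.3 × 51.3 / ln(0.00708/0.00660) = 61100 W/m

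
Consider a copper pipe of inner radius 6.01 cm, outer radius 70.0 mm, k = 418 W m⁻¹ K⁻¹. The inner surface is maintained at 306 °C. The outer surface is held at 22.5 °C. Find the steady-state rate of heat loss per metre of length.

Q' = 2πk·ΔT/ln(r₂/r₁) = 2π × 418 × 283.5 / ln(0.0700/0.0601) = 4.88×10^6 W/m

Q' = 4880 kW/m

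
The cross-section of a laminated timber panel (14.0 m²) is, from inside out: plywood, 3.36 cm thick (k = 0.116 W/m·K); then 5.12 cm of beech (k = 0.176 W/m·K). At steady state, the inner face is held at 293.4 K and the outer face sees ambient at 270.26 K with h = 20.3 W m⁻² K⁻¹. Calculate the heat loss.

Resistance network (inner→outer):
  R_plywood = L/(kA) = 0.0336/(0.116·14.0) = 0.02069 K/W
  R_beech = L/(kA) = 0.0512/(0.176·14.0) = 0.02078 K/W
  R_conv,out = 1/(hA) = 1/(20.3·14.0) = 0.003519 K/W
ΣR = 0.02069 + 0.02078 + 0.003519 = 0.04499 K/W
Q = ΔT/ΣR = (293.4 K − 270.26 K)/0.04499 = 514 W

Q = 514 W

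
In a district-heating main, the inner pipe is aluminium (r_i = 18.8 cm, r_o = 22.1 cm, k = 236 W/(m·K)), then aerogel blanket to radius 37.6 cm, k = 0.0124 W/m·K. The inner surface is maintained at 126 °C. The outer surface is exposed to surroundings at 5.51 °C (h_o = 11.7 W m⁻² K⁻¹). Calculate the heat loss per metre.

Treat each layer as a resistance in series:
  R'_aluminium = ln(0.221/0.188)/(2πk) = 0.1617/(2π·236) = 1.091×10^-4 m·K/W
  R'_aerogel blanket = ln(0.376/0.221)/(2πk) = 0.5314/(2π·0.0124) = 6.821 m·K/W
  R'_conv,out = 1/(2πr h) = 1/(2π·0.376·11.7) = 0.03618 m·K/W
ΣR = 1.091×10^-4 + 6.821 + 0.03618 = 6.857 m·K/W
Q' = ΔT/ΣR = (126 °C − 5.51 °C)/6.857 = 17.6 W/m

Q' = 17.6 W/m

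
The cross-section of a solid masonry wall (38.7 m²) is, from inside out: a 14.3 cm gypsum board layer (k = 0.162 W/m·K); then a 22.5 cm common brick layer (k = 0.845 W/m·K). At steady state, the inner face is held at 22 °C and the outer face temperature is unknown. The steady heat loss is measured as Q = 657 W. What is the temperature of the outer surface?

T_out = 2.49 °C

Sum the resistances:
  R_gypsum board = L/(kA) = 0.143/(0.162·38.7) = 0.02281 K/W
  R_common brick = L/(kA) = 0.225/(0.845·38.7) = 0.006880 K/W
ΣR = 0.02969 K/W
ΔT = Q·ΣR = 657 × 0.02969 = 19.51 K
Heat flows outward, so T_out = T_in − ΔT = 22 − 19.51 = 2.49 °C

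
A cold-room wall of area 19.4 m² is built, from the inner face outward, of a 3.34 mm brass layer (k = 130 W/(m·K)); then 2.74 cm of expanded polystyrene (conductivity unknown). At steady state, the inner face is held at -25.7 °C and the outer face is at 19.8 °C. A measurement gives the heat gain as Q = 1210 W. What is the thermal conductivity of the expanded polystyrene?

ΣR = ΔT/Q = |-25.7 − 19.8|/1210 = 0.03760 K/W
Known resistances:
  R_brass = L/(kA) = 0.00334/(130·19.4) = 1.324×10^-6 K/W
R_expanded polystyrene = ΣR − ΣR_known = 0.03760 − 1.324×10^-6 = 0.03760 K/W
L/(kA) = 0.03760 ⇒ k = 0.0274/(0.03760·19.4) = 0.0376 W/m·K

k = 0.0376 W/m·K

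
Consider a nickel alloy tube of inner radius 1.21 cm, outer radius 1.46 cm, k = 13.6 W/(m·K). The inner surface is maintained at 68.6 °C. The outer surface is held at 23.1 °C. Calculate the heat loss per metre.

Q' = 20.7 kW/m

Q' = 2πk·ΔT/ln(r₂/r₁) = 2π × 13.6 × 45.5 / ln(0.0146/0.0121) = 20700 W/m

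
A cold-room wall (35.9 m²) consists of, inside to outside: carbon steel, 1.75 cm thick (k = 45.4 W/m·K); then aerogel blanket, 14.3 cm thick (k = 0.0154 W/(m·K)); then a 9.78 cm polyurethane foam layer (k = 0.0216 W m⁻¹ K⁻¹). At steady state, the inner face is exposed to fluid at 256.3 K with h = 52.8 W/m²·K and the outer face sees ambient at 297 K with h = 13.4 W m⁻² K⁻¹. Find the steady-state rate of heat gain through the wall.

Q = 105 W

Series thermal resistances, inner to outer:
  R_conv,in = 1/(hA) = 1/(52.8·35.9) = 5.276×10^-4 K/W
  R_carbon steel = L/(kA) = 0.0175/(45.4·35.9) = 1.074×10^-5 K/W
  R_aerogel blanket = L/(kA) = 0.143/(0.0154·35.9) = 0.2587 K/W
  R_polyurethane foam = L/(kA) = 0.0978/(0.0216·35.9) = 0.1261 K/W
  R_conv,out = 1/(hA) = 1/(13.4·35.9) = 0.002079 K/W
ΣR = 5.276×10^-4 + 1.074×10^-5 + 0.2587 + 0.1261 + 0.002079 = 0.3874 K/W
Q = ΔT/ΣR = (256.3 K − 297 K)/0.3874 = -105 W
(Negative Q ⇒ heat flows inward; heat gain = 105 W.)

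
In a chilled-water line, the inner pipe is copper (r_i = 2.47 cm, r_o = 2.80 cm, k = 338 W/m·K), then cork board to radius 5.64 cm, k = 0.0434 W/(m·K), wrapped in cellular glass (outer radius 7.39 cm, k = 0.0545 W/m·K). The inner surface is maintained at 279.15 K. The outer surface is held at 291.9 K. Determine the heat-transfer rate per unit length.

Series thermal resistances, inner to outer:
  R'_copper = ln(0.0280/0.0247)/(2πk) = 0.1254/(2π·338) = 5.905×10^-5 m·K/W
  R'_cork board = ln(0.0564/0.0280)/(2πk) = 0.7003/(2π·0.0434) = 2.568 m·K/W
  R'_cellular glass = ln(0.0739/0.0564)/(2πk) = 0.2702/(2π·0.0545) = 0.7892 m·K/W
ΣR = 5.905×10^-5 + 2.568 + 0.7892 = 3.357 m·K/W
Q' = ΔT/ΣR = (279.15 K − 291.9 K)/3.357 = -3.80 W/m
(Negative Q' ⇒ heat flows inward; heat gain = 3.80 W/m.)

Q' = 3.80 W/m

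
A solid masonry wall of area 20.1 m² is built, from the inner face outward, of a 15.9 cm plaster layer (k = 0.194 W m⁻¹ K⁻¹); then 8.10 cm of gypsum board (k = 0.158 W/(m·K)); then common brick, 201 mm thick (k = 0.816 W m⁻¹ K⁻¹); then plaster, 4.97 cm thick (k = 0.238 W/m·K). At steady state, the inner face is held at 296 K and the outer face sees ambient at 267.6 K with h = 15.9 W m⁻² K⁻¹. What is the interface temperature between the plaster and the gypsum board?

Resistance network (inner→outer):
  R_plaster = L/(kA) = 0.159/(0.194·20.1) = 0.04078 K/W
  R_gypsum board = L/(kA) = 0.0810/(0.158·20.1) = 0.02551 K/W
  R_common brick = L/(kA) = 0.201/(0.816·20.1) = 0.01225 K/W
  R_plaster = L/(kA) = 0.0497/(0.238·20.1) = 0.01039 K/W
  R_conv,out = 1/(hA) = 1/(15.9·20.1) = 0.003129 K/W
ΣR = 0.04078 + 0.02551 + 0.01225 + 0.01039 + 0.003129 = 0.09206 K/W
Q = ΔT/ΣR = (296 K − 267.6 K)/0.09206 = 308.5 W
From the inner boundary to the plaster/gypsum board interface, ΣR_partial = 0.04078 K/W.
T_interface = T_in − Q·ΣR_partial = 296 K − (308.5)(0.04078) = 283.4 K

T = 283.4 K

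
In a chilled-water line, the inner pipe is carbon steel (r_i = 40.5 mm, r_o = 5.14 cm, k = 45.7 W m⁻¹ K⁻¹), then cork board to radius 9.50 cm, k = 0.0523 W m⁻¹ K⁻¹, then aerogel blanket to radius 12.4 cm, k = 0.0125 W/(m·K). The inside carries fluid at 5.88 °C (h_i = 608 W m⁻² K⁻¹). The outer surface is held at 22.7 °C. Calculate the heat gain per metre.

Q' = 3.19 W/m

Series thermal resistances, inner to outer:
  R'_conv,in = 1/(2πr h) = 1/(2π·0.0405·608) = 0.006463 m·K/W
  R'_carbon steel = ln(0.0514/0.0405)/(2πk) = 0.2383/(2π·45.7) = 8.300×10^-4 m·K/W
  R'_cork board = ln(0.0950/0.0514)/(2πk) = 0.6142/(2π·0.0523) = 1.869 m·K/W
  R'_aerogel blanket = ln(0.124/0.0950)/(2πk) = 0.2664/(2π·0.0125) = 3.392 m·K/W
ΣR = 0.006463 + 8.300×10^-4 + 1.869 + 3.392 = 5.268 m·K/W
Q' = ΔT/ΣR = (5.88 °C − 22.7 °C)/5.268 = -3.19 W/m
(Negative Q' ⇒ heat flows inward; heat gain = 3.19 W/m.)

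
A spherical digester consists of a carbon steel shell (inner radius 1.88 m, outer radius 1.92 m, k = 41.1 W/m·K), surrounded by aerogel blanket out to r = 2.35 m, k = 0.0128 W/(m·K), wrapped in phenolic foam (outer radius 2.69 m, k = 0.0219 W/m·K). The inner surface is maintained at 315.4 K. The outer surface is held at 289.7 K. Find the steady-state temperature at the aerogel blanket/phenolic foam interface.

T = 296.1 K

Resistance network (inner→outer):
  R_carbon steel = (1/1.88 − 1/1.92)/(4πk) = 0.01108/(4π·41.1) = 2.146×10^-5 K/W
  R_aerogel blanket = (1/1.92 − 1/2.35)/(4πk) = 0.09530/(4π·0.0128) = 0.5925 K/W
  R_phenolic foam = (1/2.35 − 1/2.69)/(4πk) = 0.05378/(4π·0.0219) = 0.1954 K/W
ΣR = 2.146×10^-5 + 0.5925 + 0.1954 = 0.7879 K/W
Q = ΔT/ΣR = (315.4 K − 289.7 K)/0.7879 = 32.62 W
From the inner boundary to the aerogel blanket/phenolic foam interface, ΣR_partial = 0.5925 K/W.
T_interface = T_in − Q·ΣR_partial = 315.4 K − (32.62)(0.5925) = 296.1 K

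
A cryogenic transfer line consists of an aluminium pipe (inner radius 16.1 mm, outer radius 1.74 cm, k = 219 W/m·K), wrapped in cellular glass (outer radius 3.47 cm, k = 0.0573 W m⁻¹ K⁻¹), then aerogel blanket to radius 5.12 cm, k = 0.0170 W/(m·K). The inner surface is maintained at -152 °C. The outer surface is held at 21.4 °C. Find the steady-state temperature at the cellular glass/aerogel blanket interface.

T = -92.2 °C

Resistance network (inner→outer):
  R'_aluminium = ln(0.0174/0.0161)/(2πk) = 0.07765/(2π·219) = 5.643×10^-5 m·K/W
  R'_cellular glass = ln(0.0347/0.0174)/(2πk) = 0.6903/(2π·0.0573) = 1.917 m·K/W
  R'_aerogel blanket = ln(0.0512/0.0347)/(2πk) = 0.3890/(2π·0.0170) = 3.642 m·K/W
ΣR = 5.643×10^-5 + 1.917 + 3.642 = 5.559 m·K/W
Q' = ΔT/ΣR = (-152 °C − 21.4 °C)/5.559 = -31.19 W/m
From the inner boundary to the cellular glass/aerogel blanket interface, ΣR_partial = 1.917 m·K/W.
T_interface = T_in − Q'·ΣR_partial = -152 °C − (-31.19)(1.917) = -92.2 °C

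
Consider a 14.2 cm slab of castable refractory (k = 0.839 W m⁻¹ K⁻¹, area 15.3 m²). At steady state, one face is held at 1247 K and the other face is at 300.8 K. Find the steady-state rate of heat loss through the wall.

Q = kA·ΔT/L = 0.839 × 15.3 × |1247 K − 300.8 K| / 0.142 = 85500 W

Q = 85500 W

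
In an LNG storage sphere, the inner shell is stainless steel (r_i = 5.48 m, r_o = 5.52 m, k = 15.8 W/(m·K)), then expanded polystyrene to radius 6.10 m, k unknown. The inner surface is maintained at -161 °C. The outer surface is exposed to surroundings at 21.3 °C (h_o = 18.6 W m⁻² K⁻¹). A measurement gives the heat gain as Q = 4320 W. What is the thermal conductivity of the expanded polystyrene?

k = 0.0326 W/m·K

ΣR = ΔT/Q = |-161 − 21.3|/4320 = 0.04220 K/W
Known resistances:
  R_stainless steel = (1/5.48 − 1/5.52)/(4πk) = 0.001322/(4π·15.8) = 6.660×10^-6 K/W
  R_conv,out = 1/(4πr²h) = 1/(4π·6.10²·18.6) = 1.150×10^-4 K/W
R_expanded polystyrene = ΣR − ΣR_known = 0.04220 − 1.217×10^-4 = 0.04208 K/W
(1/r₁−1/r₂)/(4πk) = 0.04208 ⇒ k = 0.01722/(4π·0.04208) = 0.0326 W/m·K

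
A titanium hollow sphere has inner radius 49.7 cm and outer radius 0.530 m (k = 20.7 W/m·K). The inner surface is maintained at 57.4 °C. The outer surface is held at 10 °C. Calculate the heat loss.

Q = 98400 W

Q = 4πk·ΔT/(1/r₁ − 1/r₂) = 4π × 20.7 × 47.4 / (1/0.497 − 1/0.530) = 98400 W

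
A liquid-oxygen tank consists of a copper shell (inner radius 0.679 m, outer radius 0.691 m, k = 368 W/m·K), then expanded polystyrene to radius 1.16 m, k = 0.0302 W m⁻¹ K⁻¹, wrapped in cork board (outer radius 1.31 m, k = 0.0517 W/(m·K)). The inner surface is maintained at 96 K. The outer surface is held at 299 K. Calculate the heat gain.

Resistance network (inner→outer):
  R_copper = (1/0.679 − 1/0.691)/(4πk) = 0.02558/(4π·368) = 5.531×10^-6 K/W
  R_expanded polystyrene = (1/0.691 − 1/1.16)/(4πk) = 0.5851/(4π·0.0302) = 1.542 K/W
  R_cork board = (1/1.16 − 1/1.31)/(4πk) = 0.09871/(4π·0.0517) = 0.1519 K/W
ΣR = 5.531×10^-6 + 1.542 + 0.1519 = 1.694 K/W
Q = ΔT/ΣR = (96 K − 299 K)/1.694 = -120 W
(Negative Q ⇒ heat flows inward; heat gain = 120 W.)

Q = 120 W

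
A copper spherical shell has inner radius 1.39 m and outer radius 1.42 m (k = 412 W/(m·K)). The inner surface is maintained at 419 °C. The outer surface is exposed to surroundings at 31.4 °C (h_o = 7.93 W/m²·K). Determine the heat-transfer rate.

Q = 77800 W

Series thermal resistances, inner to outer:
  R_copper = (1/1.39 − 1/1.42)/(4πk) = 0.01520/(4π·412) = 2.936×10^-6 K/W
  R_conv,out = 1/(4πr²h) = 1/(4π·1.42²·7.93) = 0.004977 K/W
ΣR = 2.936×10^-6 + 0.004977 = 0.004980 K/W
Q = ΔT/ΣR = (419 °C − 31.4 °C)/0.004980 = 77800 W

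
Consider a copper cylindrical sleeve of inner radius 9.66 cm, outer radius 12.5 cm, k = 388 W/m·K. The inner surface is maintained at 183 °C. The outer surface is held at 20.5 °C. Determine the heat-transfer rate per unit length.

Q' = 1540 kW/m

Q' = 2πk·ΔT/ln(r₂/r₁) = 2π × 388 × 162.5 / ln(0.125/0.0966) = 1.54×10^6 W/m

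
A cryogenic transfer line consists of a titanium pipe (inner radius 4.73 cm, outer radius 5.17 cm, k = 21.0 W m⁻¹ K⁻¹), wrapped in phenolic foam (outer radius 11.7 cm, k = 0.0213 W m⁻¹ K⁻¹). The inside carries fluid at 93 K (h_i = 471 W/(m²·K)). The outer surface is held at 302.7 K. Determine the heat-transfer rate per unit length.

Q' = 34.3 W/m

Resistance network (inner→outer):
  R'_conv,in = 1/(2πr h) = 1/(2π·0.0473·471) = 0.007144 m·K/W
  R'_titanium = ln(0.0517/0.0473)/(2πk) = 0.08895/(2π·21.0) = 6.741×10^-4 m·K/W
  R'_phenolic foam = ln(0.117/0.0517)/(2πk) = 0.8167/(2π·0.0213) = 6.103 m·K/W
ΣR = 0.007144 + 6.741×10^-4 + 6.103 = 6.111 m·K/W
Q' = ΔT/ΣR = (93 K − 302.7 K)/6.111 = -34.3 W/m
(Negative Q' ⇒ heat flows inward; heat gain = 34.3 W/m.)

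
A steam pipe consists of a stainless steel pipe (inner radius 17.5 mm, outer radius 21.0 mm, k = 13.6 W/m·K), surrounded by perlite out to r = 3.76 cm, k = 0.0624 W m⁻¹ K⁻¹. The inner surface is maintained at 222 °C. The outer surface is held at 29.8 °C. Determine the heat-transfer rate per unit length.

Resistance network (inner→outer):
  R'_stainless steel = ln(0.0210/0.0175)/(2πk) = 0.1823/(2π·13.6) = 0.002134 m·K/W
  R'_perlite = ln(0.0376/0.0210)/(2πk) = 0.5825/(2π·0.0624) = 1.486 m·K/W
ΣR = 0.002134 + 1.486 = 1.488 m·K/W
Q' = ΔT/ΣR = (222 °C − 29.8 °C)/1.488 = 129 W/m

Q' = 129 W/m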